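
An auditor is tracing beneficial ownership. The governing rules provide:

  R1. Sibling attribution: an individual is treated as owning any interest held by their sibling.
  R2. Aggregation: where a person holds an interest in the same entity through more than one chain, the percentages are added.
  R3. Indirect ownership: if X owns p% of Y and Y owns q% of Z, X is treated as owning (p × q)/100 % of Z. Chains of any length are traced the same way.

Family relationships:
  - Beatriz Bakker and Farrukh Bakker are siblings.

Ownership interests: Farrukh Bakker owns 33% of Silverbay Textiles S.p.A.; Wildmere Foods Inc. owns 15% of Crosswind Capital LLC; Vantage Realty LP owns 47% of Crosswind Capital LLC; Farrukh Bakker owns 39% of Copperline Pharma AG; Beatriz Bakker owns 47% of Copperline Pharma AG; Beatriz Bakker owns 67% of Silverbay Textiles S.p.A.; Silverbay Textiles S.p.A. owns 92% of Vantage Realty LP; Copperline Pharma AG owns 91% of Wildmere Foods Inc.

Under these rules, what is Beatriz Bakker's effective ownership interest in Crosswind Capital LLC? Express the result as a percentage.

54.979%

By sibling attribution (R1), Beatriz Bakker is treated as also owning Farrukh Bakker's interest in Silverbay Textiles S.p.A, giving 67% + 33% = 100%.
By sibling attribution (R1), Beatriz Bakker is treated as also owning Farrukh Bakker's interest in Copperline Pharma AG, giving 47% + 39% = 86%.
Chain via Silverbay Textiles S.p.A. → Vantage Realty LP (R3): 100% × 92% × 47% = 43.24% of Crosswind Capital LLC.
Chain via Copperline Pharma AG → Wildmere Foods Inc. (R3): 86% × 91% × 15% = 11.739% of Crosswind Capital LLC.
Aggregating (R2): 43.24% + 11.739% = 54.979%.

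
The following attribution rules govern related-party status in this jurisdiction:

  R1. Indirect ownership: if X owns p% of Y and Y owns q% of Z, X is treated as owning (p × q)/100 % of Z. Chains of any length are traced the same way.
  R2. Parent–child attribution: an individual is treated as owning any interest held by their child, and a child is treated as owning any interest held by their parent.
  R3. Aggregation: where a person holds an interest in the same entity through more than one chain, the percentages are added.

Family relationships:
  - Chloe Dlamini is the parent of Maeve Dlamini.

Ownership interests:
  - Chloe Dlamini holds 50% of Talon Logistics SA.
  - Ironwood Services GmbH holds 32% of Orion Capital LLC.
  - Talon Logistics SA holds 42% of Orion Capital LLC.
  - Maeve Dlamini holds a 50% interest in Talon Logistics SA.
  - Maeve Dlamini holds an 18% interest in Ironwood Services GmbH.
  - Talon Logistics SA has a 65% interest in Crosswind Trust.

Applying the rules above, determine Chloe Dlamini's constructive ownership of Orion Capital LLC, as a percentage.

By parent–child attribution (R2), Chloe Dlamini is treated as also owning Maeve Dlamini's interest in Talon Logistics SA, giving 50% + 50% = 100%.
By parent–child attribution (R2), Chloe Dlamini is treated as owning Maeve Dlamini's 18% interest in Ironwood Services GmbH.
Chain via Talon Logistics SA (R1): 100% × 42% = 42% of Orion Capital LLC.
Chain via Ironwood Services GmbH (R1): 18% × 32% = 5.76% of Orion Capital LLC.
Aggregating (R3): 42% + 5.76% = 47.76%.

47.76%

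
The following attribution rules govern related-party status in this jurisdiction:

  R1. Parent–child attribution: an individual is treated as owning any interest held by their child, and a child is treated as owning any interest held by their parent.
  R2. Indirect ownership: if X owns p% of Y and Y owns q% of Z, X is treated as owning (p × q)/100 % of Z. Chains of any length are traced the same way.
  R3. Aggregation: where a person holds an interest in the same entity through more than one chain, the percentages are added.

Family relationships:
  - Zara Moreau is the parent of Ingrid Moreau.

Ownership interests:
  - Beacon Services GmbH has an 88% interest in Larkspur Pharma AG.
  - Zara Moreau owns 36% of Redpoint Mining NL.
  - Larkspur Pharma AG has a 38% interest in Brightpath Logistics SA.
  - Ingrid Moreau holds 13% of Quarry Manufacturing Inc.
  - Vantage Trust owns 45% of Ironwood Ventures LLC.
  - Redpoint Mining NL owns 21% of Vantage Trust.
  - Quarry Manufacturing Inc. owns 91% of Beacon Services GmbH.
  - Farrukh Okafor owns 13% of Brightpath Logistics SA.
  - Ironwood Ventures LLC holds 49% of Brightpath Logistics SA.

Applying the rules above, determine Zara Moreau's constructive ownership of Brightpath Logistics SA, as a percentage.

By parent–child attribution (R1), Zara Moreau is treated as owning Ingrid Moreau's 13% interest in Quarry Manufacturing Inc.
Chain via Redpoint Mining NL → Vantage Trust → Ironwood Ventures LLC (R2): 36% × 21% × 45% × 49% = 1.66698% of Brightpath Logistics SA.
Chain via Quarry Manufacturing Inc. → Beacon Services GmbH → Larkspur Pharma AG (R2): 13% × 91% × 88% × 38% = 3.955952% of Brightpath Logistics SA.
Aggregating (R3): 1.66698% + 3.955952% = 5.622932%.

5.622932%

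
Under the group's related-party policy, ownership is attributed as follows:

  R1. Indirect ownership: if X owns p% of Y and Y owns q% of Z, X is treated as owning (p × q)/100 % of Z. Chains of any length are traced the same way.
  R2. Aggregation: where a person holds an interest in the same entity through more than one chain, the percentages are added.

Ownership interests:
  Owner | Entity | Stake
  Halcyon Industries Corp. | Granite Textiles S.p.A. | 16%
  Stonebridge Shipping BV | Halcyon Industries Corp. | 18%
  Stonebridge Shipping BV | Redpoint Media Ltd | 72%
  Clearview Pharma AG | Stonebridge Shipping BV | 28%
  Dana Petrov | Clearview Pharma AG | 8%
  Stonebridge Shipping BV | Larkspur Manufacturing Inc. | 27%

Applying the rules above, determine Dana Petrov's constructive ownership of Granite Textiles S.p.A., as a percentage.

Chain via Clearview Pharma AG → Stonebridge Shipping BV → Halcyon Industries Corp. (R1): 8% × 28% × 18% × 16% = 0.064512% of Granite Textiles S.p.A.

0.064512%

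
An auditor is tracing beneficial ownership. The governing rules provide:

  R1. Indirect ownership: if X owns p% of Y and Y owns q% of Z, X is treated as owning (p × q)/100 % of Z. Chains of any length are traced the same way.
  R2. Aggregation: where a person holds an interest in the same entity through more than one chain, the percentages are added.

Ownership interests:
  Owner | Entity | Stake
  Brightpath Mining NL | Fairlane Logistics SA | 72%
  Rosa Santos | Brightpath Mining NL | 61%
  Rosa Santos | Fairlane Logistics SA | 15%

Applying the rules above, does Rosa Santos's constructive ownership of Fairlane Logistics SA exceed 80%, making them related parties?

Chain via Brightpath Mining NL (R1): 61% × 72% = 43.92% of Fairlane Logistics SA.
Direct interest in Fairlane Logistics SA: 15%.
Aggregating (R2): 43.92% + 15% = 58.92%.
58.92% does not exceed the 80% threshold, so Rosa is not a related party to Fairlane Logistics SA.

No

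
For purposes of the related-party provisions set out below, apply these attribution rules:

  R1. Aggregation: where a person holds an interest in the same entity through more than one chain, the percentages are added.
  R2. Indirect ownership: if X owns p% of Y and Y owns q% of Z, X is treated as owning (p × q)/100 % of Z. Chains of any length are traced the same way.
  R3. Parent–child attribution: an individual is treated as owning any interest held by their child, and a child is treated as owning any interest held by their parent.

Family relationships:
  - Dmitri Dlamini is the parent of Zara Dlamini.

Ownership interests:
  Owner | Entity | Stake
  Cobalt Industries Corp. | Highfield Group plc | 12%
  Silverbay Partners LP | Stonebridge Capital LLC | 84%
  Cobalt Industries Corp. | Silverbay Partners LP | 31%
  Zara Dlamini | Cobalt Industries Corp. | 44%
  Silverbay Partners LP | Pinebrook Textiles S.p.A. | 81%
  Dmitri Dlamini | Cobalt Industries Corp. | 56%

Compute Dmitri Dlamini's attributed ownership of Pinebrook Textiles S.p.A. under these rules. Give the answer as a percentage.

25.11%

By parent–child attribution (R3), Dmitri Dlamini is treated as also owning Zara Dlamini's interest in Cobalt Industries Corp, giving 56% + 44% = 100%.
Chain via Cobalt Industries Corp. → Silverbay Partners LP (R2): 100% × 31% × 81% = 25.11% of Pinebrook Textiles S.p.A.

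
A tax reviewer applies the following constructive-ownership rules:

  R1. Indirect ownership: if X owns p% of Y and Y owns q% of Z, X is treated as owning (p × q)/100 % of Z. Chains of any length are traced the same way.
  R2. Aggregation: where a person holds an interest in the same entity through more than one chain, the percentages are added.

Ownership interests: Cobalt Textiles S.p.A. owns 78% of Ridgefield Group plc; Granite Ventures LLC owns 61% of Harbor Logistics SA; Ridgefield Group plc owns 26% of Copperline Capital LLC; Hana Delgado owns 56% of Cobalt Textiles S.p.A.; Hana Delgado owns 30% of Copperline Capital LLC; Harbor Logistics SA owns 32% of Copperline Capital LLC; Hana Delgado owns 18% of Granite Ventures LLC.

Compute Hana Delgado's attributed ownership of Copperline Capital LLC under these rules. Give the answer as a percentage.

Chain via Granite Ventures LLC → Harbor Logistics SA (R1): 18% × 61% × 32% = 3.5136% of Copperline Capital LLC.
Chain via Cobalt Textiles S.p.A. → Ridgefield Group plc (R1): 56% × 78% × 26% = 11.3568% of Copperline Capital LLC.
Direct interest in Copperline Capital LLC: 30%.
Aggregating (R2): 3.5136% + 11.3568% + 30% = 44.8704%.

44.8704%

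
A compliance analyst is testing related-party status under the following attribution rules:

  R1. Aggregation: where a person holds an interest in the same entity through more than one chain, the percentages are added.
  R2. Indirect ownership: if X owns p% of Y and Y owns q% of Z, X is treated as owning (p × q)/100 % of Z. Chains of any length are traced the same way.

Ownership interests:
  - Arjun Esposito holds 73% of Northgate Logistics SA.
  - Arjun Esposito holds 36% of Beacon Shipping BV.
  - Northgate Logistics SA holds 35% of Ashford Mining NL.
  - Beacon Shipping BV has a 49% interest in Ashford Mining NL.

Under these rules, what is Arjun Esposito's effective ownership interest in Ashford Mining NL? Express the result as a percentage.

43.19%

Chain via Beacon Shipping BV (R2): 36% × 49% = 17.64% of Ashford Mining NL.
Chain via Northgate Logistics SA (R2): 73% × 35% = 25.55% of Ashford Mining NL.
Aggregating (R1): 17.64% + 25.55% = 43.19%.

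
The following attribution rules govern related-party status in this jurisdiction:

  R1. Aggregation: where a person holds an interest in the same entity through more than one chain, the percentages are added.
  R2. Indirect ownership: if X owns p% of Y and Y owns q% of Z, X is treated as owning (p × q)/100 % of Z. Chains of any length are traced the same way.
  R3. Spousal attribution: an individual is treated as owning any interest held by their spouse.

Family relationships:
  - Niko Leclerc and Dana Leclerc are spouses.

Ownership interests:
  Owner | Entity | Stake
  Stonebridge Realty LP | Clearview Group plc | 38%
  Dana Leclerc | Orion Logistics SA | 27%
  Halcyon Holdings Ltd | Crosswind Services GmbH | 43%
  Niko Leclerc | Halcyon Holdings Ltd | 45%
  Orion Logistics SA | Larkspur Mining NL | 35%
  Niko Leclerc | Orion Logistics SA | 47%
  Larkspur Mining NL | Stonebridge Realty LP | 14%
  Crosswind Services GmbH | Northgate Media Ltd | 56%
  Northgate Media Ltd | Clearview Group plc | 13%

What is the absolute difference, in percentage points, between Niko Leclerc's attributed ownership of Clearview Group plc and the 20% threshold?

By spousal attribution (R3), Niko Leclerc is treated as also owning Dana Leclerc's interest in Orion Logistics SA, giving 47% + 27% = 74%.
Chain via Orion Logistics SA → Larkspur Mining NL → Stonebridge Realty LP (R2): 74% × 35% × 14% × 38% = 1.37788% of Clearview Group plc.
Chain via Halcyon Holdings Ltd → Crosswind Services GmbH → Northgate Media Ltd (R2): 45% × 43% × 56% × 13% = 1.40868% of Clearview Group plc.
Aggregating (R1): 1.37788% + 1.40868% = 2.78656%.
2.78656% falls short of the 20% threshold by 17.21344 percentage points.

17.21344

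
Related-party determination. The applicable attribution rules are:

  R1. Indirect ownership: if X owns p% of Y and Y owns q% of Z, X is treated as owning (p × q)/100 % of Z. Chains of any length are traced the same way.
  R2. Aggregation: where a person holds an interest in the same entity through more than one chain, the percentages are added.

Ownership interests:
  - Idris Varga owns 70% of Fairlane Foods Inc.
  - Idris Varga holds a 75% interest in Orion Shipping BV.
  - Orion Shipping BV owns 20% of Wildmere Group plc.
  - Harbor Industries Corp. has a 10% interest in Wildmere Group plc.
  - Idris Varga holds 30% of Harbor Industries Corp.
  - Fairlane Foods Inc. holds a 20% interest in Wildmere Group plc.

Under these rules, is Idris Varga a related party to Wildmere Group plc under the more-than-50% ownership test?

Chain via Harbor Industries Corp. (R1): 30% × 10% = 3% of Wildmere Group plc.
Chain via Orion Shipping BV (R1): 75% × 20% = 15% of Wildmere Group plc.
Chain via Fairlane Foods Inc. (R1): 70% × 20% = 14% of Wildmere Group plc.
Aggregating (R2): 3% + 15% + 14% = 32%.
32% does not exceed the 50% threshold, so Idris is not a related party to Wildmere Group plc.

No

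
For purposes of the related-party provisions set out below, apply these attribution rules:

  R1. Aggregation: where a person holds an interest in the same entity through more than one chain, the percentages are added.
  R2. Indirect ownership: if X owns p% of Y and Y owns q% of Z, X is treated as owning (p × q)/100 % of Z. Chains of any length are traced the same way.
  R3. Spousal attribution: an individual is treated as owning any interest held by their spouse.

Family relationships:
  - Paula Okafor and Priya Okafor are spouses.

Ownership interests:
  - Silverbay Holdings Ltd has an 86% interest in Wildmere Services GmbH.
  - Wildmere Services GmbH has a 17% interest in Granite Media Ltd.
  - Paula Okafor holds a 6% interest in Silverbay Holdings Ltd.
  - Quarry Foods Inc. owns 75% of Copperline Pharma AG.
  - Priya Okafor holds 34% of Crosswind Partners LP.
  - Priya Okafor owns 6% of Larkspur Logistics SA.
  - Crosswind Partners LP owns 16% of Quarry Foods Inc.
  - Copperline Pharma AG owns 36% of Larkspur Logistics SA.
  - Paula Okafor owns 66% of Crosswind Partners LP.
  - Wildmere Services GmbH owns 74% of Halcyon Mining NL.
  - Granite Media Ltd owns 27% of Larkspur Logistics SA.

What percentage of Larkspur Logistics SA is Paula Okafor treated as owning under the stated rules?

10.556844%

By spousal attribution (R3), Paula Okafor is treated as also owning Priya Okafor's interest in Crosswind Partners LP, giving 66% + 34% = 100%.
By spousal attribution (R3), Paula Okafor is treated as owning Priya Okafor's 6% interest in Larkspur Logistics SA.
Chain via Crosswind Partners LP → Quarry Foods Inc. → Copperline Pharma AG (R2): 100% × 16% × 75% × 36% = 4.32% of Larkspur Logistics SA.
Chain via Silverbay Holdings Ltd → Wildmere Services GmbH → Granite Media Ltd (R2): 6% × 86% × 17% × 27% = 0.236844% of Larkspur Logistics SA.
Direct interest in Larkspur Logistics SA: 6%.
Aggregating (R1): 4.32% + 0.236844% + 6% = 10.556844%.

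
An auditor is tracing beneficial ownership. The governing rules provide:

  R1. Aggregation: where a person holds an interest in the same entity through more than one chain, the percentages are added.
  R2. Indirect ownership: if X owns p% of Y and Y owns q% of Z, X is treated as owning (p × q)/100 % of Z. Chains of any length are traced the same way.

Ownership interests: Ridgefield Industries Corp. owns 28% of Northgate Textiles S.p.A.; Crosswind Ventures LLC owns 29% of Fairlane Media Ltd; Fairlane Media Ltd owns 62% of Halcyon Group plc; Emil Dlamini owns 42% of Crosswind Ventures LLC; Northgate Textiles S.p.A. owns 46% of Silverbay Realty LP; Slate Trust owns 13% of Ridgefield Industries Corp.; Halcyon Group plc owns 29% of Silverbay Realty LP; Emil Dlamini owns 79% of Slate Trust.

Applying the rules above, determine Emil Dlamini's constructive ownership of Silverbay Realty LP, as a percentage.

3.51274%

Chain via Crosswind Ventures LLC → Fairlane Media Ltd → Halcyon Group plc (R2): 42% × 29% × 62% × 29% = 2.189964% of Silverbay Realty LP.
Chain via Slate Trust → Ridgefield Industries Corp. → Northgate Textiles S.p.A. (R2): 79% × 13% × 28% × 46% = 1.322776% of Silverbay Realty LP.
Aggregating (R1): 2.189964% + 1.322776% = 3.51274%.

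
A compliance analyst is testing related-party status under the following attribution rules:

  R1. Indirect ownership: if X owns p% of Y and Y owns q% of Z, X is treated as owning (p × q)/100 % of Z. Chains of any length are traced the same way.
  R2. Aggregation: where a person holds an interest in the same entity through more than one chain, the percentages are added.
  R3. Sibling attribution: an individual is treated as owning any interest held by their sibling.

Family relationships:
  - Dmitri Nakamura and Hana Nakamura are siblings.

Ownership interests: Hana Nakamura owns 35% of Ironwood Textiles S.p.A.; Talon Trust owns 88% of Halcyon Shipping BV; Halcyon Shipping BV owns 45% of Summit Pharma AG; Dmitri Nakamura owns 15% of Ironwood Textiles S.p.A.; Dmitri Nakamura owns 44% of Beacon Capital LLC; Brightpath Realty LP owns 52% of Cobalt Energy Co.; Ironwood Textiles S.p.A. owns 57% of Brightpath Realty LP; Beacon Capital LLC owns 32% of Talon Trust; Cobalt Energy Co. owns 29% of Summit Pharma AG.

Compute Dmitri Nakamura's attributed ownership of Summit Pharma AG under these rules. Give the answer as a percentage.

By sibling attribution (R3), Dmitri Nakamura is treated as also owning Hana Nakamura's interest in Ironwood Textiles S.p.A, giving 15% + 35% = 50%.
Chain via Ironwood Textiles S.p.A. → Brightpath Realty LP → Cobalt Energy Co. (R1): 50% × 57% × 52% × 29% = 4.2978% of Summit Pharma AG.
Chain via Beacon Capital LLC → Talon Trust → Halcyon Shipping BV (R1): 44% × 32% × 88% × 45% = 5.57568% of Summit Pharma AG.
Aggregating (R2): 4.2978% + 5.57568% = 9.87348%.

9.87348%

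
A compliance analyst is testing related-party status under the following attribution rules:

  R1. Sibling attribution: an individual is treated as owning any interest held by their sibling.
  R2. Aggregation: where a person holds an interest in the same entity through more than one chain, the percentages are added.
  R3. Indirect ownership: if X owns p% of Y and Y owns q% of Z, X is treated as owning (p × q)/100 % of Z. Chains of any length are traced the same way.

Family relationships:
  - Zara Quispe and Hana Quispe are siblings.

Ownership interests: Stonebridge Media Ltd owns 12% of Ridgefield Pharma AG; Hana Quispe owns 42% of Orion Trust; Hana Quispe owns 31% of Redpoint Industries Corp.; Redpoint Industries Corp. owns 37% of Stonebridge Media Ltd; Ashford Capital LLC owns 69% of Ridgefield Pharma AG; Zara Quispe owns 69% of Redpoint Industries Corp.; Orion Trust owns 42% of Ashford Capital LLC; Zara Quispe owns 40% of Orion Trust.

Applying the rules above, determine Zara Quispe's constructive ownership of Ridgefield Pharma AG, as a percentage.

By sibling attribution (R1), Zara Quispe is treated as also owning Hana Quispe's interest in Orion Trust, giving 40% + 42% = 82%.
By sibling attribution (R1), Zara Quispe is treated as also owning Hana Quispe's interest in Redpoint Industries Corp, giving 69% + 31% = 100%.
Chain via Orion Trust → Ashford Capital LLC (R3): 82% × 42% × 69% = 23.7636% of Ridgefield Pharma AG.
Chain via Redpoint Industries Corp. → Stonebridge Media Ltd (R3): 100% × 37% × 12% = 4.44% of Ridgefield Pharma AG.
Aggregating (R2): 23.7636% + 4.44% = 28.2036%.

28.2036%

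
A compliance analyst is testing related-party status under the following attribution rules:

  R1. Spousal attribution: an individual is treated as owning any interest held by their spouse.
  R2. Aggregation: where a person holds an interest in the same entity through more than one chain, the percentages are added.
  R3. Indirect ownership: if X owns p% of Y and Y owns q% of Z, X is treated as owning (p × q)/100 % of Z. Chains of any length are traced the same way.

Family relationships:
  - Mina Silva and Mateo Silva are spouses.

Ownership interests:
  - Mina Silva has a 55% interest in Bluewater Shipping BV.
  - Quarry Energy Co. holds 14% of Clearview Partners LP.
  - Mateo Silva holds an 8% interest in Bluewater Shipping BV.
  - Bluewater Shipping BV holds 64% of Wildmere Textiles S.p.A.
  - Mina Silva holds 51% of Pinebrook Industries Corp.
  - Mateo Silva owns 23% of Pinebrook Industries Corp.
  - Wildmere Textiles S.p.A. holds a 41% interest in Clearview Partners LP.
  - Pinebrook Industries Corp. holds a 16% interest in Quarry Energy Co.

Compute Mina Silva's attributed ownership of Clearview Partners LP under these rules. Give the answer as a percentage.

18.1888%

By spousal attribution (R1), Mina Silva is treated as also owning Mateo Silva's interest in Pinebrook Industries Corp, giving 51% + 23% = 74%.
By spousal attribution (R1), Mina Silva is treated as also owning Mateo Silva's interest in Bluewater Shipping BV, giving 55% + 8% = 63%.
Chain via Pinebrook Industries Corp. → Quarry Energy Co. (R3): 74% × 16% × 14% = 1.6576% of Clearview Partners LP.
Chain via Bluewater Shipping BV → Wildmere Textiles S.p.A. (R3): 63% × 64% × 41% = 16.5312% of Clearview Partners LP.
Aggregating (R2): 1.6576% + 16.5312% = 18.1888%.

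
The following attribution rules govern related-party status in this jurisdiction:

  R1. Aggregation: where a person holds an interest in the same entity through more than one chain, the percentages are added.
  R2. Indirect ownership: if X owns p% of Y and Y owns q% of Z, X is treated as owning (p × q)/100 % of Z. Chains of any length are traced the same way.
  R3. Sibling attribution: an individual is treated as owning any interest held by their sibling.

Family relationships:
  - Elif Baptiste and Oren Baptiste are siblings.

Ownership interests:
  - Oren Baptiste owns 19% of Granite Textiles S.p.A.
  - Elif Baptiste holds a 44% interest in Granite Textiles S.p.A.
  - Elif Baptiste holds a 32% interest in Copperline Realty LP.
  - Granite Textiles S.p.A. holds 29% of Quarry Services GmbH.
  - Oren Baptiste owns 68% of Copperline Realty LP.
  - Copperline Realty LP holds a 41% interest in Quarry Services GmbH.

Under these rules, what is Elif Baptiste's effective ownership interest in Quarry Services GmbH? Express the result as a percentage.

By sibling attribution (R3), Elif Baptiste is treated as also owning Oren Baptiste's interest in Copperline Realty LP, giving 32% + 68% = 100%.
By sibling attribution (R3), Elif Baptiste is treated as also owning Oren Baptiste's interest in Granite Textiles S.p.A, giving 44% + 19% = 63%.
Chain via Copperline Realty LP (R2): 100% × 41% = 41% of Quarry Services GmbH.
Chain via Granite Textiles S.p.A. (R2): 63% × 29% = 18.27% of Quarry Services GmbH.
Aggregating (R1): 41% + 18.27% = 59.27%.

59.27%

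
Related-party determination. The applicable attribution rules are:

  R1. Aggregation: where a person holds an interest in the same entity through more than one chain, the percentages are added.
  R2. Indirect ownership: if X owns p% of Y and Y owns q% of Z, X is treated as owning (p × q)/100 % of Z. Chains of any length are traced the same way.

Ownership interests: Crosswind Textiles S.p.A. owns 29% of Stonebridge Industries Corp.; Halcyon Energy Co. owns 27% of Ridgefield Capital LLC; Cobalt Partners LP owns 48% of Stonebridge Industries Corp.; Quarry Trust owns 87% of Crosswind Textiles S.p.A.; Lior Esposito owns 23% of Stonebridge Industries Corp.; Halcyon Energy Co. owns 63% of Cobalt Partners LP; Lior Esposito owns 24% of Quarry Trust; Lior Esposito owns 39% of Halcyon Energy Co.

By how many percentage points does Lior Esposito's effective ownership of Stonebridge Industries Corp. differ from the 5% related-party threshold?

35.8488

Chain via Quarry Trust → Crosswind Textiles S.p.A. (R2): 24% × 87% × 29% = 6.0552% of Stonebridge Industries Corp.
Chain via Halcyon Energy Co. → Cobalt Partners LP (R2): 39% × 63% × 48% = 11.7936% of Stonebridge Industries Corp.
Direct interest in Stonebridge Industries Corp: 23%.
Aggregating (R1): 6.0552% + 11.7936% + 23% = 40.8488%.
40.8488% exceeds the 5% threshold by 35.8488 percentage points.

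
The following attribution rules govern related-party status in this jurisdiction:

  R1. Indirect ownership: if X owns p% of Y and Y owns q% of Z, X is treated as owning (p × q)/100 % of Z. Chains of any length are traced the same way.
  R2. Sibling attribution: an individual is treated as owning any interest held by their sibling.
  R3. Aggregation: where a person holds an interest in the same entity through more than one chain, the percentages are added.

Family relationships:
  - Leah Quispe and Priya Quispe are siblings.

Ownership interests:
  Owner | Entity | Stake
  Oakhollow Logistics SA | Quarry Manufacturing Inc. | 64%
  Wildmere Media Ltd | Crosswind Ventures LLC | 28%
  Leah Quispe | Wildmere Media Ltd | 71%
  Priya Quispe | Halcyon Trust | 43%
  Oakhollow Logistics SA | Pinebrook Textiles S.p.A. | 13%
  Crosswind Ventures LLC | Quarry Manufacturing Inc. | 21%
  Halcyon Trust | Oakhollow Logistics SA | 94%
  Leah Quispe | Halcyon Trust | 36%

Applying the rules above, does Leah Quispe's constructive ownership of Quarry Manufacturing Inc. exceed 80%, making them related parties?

No

By sibling attribution (R2), Leah Quispe is treated as also owning Priya Quispe's interest in Halcyon Trust, giving 36% + 43% = 79%.
Chain via Wildmere Media Ltd → Crosswind Ventures LLC (R1): 71% × 28% × 21% = 4.1748% of Quarry Manufacturing Inc.
Chain via Halcyon Trust → Oakhollow Logistics SA (R1): 79% × 94% × 64% = 47.5264% of Quarry Manufacturing Inc.
Aggregating (R3): 4.1748% + 47.5264% = 51.7012%.
51.7012% does not exceed the 80% threshold, so Leah is not a related party to Quarry Manufacturing Inc.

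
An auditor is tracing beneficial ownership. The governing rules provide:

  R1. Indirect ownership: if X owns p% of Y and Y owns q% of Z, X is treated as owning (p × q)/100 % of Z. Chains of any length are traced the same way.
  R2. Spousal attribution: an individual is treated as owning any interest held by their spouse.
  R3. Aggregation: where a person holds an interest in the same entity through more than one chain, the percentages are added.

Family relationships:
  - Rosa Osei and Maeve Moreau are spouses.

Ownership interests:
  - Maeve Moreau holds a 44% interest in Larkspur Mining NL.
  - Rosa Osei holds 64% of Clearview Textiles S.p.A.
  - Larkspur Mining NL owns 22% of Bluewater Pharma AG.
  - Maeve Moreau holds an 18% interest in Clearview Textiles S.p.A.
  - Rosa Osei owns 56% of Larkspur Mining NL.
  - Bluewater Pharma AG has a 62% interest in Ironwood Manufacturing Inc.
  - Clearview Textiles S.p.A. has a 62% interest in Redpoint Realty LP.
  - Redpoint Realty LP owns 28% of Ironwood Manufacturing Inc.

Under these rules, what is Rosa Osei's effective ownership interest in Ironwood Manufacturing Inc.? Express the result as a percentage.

27.8752%

By spousal attribution (R2), Rosa Osei is treated as also owning Maeve Moreau's interest in Larkspur Mining NL, giving 56% + 44% = 100%.
By spousal attribution (R2), Rosa Osei is treated as also owning Maeve Moreau's interest in Clearview Textiles S.p.A, giving 64% + 18% = 82%.
Chain via Larkspur Mining NL → Bluewater Pharma AG (R1): 100% × 22% × 62% = 13.64% of Ironwood Manufacturing Inc.
Chain via Clearview Textiles S.p.A. → Redpoint Realty LP (R1): 82% × 62% × 28% = 14.2352% of Ironwood Manufacturing Inc.
Aggregating (R3): 13.64% + 14.2352% = 27.8752%.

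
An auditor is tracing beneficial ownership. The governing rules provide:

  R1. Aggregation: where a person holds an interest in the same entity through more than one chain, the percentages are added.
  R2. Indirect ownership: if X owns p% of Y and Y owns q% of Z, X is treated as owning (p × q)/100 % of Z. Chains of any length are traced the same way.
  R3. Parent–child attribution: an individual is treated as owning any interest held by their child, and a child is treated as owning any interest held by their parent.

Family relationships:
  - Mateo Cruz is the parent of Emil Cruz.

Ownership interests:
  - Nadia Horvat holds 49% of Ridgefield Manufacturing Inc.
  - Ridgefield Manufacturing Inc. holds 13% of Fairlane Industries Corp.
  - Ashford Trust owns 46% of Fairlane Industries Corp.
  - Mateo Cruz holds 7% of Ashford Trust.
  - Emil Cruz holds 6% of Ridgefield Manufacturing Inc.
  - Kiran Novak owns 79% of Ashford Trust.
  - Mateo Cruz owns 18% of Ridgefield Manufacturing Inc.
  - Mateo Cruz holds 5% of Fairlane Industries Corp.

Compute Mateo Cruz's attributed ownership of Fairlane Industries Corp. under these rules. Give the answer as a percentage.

By parent–child attribution (R3), Mateo Cruz is treated as also owning Emil Cruz's interest in Ridgefield Manufacturing Inc, giving 18% + 6% = 24%.
Chain via Ashford Trust (R2): 7% × 46% = 3.22% of Fairlane Industries Corp.
Chain via Ridgefield Manufacturing Inc. (R2): 24% × 13% = 3.12% of Fairlane Industries Corp.
Direct interest in Fairlane Industries Corp: 5%.
Aggregating (R1): 3.22% + 3.12% + 5% = 11.34%.

11.34%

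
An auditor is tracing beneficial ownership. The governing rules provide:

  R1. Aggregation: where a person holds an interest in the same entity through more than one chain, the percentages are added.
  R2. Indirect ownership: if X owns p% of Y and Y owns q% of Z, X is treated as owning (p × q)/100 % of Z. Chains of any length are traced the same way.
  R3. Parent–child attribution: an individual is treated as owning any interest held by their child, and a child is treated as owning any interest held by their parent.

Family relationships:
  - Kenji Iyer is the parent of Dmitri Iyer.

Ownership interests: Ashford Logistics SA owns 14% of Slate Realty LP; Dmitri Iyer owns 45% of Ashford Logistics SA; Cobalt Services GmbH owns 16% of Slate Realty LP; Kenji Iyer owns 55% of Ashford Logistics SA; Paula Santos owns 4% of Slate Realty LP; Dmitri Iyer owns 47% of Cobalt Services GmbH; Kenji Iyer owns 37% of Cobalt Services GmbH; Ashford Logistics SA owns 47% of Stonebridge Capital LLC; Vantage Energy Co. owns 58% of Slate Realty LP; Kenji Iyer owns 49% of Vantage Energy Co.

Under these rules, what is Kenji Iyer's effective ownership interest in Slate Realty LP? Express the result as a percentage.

By parent–child attribution (R3), Kenji Iyer is treated as also owning Dmitri Iyer's interest in Cobalt Services GmbH, giving 37% + 47% = 84%.
By parent–child attribution (R3), Kenji Iyer is treated as also owning Dmitri Iyer's interest in Ashford Logistics SA, giving 55% + 45% = 100%.
Chain via Cobalt Services GmbH (R2): 84% × 16% = 13.44% of Slate Realty LP.
Chain via Vantage Energy Co. (R2): 49% × 58% = 28.42% of Slate Realty LP.
Chain via Ashford Logistics SA (R2): 100% × 14% = 14% of Slate Realty LP.
Aggregating (R1): 13.44% + 28.42% + 14% = 55.86%.

55.86%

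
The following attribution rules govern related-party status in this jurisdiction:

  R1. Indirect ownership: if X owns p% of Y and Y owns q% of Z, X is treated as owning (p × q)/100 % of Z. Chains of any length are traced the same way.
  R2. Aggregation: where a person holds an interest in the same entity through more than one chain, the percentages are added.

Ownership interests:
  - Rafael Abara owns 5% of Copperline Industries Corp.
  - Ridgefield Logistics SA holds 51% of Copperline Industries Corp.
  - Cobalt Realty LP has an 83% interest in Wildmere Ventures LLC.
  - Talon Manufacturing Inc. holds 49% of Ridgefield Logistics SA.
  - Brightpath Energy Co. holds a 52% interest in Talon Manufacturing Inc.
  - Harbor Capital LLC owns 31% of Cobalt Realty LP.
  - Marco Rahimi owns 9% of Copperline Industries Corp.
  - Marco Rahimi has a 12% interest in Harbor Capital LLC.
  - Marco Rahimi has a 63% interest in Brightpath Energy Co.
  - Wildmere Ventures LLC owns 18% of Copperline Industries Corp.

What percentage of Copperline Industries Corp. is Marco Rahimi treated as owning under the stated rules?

Chain via Brightpath Energy Co. → Talon Manufacturing Inc. → Ridgefield Logistics SA (R1): 63% × 52% × 49% × 51% = 8.186724% of Copperline Industries Corp.
Chain via Harbor Capital LLC → Cobalt Realty LP → Wildmere Ventures LLC (R1): 12% × 31% × 83% × 18% = 0.555768% of Copperline Industries Corp.
Direct interest in Copperline Industries Corp: 9%.
Aggregating (R2): 8.186724% + 0.555768% + 9% = 17.742492%.

17.742492%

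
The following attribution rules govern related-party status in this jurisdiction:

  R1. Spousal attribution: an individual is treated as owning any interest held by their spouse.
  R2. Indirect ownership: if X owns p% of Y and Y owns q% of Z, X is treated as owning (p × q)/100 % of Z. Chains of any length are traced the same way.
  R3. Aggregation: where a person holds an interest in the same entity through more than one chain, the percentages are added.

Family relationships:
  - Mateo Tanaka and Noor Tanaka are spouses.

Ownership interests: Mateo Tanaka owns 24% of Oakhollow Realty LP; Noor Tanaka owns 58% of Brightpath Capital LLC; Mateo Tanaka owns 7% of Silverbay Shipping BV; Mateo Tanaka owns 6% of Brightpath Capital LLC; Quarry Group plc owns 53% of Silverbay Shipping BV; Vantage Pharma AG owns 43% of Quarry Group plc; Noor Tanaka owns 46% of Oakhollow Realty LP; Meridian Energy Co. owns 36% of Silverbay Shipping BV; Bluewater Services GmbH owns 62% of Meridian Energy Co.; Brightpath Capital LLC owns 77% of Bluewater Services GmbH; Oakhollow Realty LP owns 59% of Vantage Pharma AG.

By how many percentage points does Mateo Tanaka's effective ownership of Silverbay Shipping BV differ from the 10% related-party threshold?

By spousal attribution (R1), Mateo Tanaka is treated as also owning Noor Tanaka's interest in Oakhollow Realty LP, giving 24% + 46% = 70%.
By spousal attribution (R1), Mateo Tanaka is treated as also owning Noor Tanaka's interest in Brightpath Capital LLC, giving 6% + 58% = 64%.
Chain via Oakhollow Realty LP → Vantage Pharma AG → Quarry Group plc (R2): 70% × 59% × 43% × 53% = 9.41227% of Silverbay Shipping BV.
Chain via Brightpath Capital LLC → Bluewater Services GmbH → Meridian Energy Co. (R2): 64% × 77% × 62% × 36% = 10.999296% of Silverbay Shipping BV.
Direct interest in Silverbay Shipping BV: 7%.
Aggregating (R3): 9.41227% + 10.999296% + 7% = 27.411566%.
27.411566% exceeds the 10% threshold by 17.411566 percentage points.

17.411566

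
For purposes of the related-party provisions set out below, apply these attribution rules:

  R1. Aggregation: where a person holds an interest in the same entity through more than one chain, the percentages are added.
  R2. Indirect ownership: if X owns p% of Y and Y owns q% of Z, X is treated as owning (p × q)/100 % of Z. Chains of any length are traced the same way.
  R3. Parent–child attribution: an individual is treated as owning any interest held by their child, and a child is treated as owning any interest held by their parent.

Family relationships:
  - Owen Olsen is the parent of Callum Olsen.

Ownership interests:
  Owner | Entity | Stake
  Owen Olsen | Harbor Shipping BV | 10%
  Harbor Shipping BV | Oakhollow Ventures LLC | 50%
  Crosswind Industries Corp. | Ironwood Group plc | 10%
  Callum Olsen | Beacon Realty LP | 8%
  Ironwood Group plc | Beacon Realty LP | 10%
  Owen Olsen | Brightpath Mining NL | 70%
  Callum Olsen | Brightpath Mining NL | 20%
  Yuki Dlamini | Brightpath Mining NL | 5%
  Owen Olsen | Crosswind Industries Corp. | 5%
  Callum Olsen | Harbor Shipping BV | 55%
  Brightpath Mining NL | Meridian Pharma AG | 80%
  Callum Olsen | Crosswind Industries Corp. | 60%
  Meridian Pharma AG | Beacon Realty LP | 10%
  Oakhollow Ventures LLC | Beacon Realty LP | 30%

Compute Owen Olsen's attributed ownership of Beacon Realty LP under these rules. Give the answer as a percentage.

25.6%

By parent–child attribution (R3), Owen Olsen is treated as also owning Callum Olsen's interest in Harbor Shipping BV, giving 10% + 55% = 65%.
By parent–child attribution (R3), Owen Olsen is treated as also owning Callum Olsen's interest in Crosswind Industries Corp, giving 5% + 60% = 65%.
By parent–child attribution (R3), Owen Olsen is treated as also owning Callum Olsen's interest in Brightpath Mining NL, giving 70% + 20% = 90%.
By parent–child attribution (R3), Owen Olsen is treated as owning Callum Olsen's 8% interest in Beacon Realty LP.
Chain via Harbor Shipping BV → Oakhollow Ventures LLC (R2): 65% × 50% × 30% = 9.75% of Beacon Realty LP.
Chain via Crosswind Industries Corp. → Ironwood Group plc (R2): 65% × 10% × 10% = 0.65% of Beacon Realty LP.
Chain via Brightpath Mining NL → Meridian Pharma AG (R2): 90% × 80% × 10% = 7.2% of Beacon Realty LP.
Direct interest in Beacon Realty LP: 8%.
Aggregating (R1): 9.75% + 0.65% + 7.2% + 8% = 25.6%.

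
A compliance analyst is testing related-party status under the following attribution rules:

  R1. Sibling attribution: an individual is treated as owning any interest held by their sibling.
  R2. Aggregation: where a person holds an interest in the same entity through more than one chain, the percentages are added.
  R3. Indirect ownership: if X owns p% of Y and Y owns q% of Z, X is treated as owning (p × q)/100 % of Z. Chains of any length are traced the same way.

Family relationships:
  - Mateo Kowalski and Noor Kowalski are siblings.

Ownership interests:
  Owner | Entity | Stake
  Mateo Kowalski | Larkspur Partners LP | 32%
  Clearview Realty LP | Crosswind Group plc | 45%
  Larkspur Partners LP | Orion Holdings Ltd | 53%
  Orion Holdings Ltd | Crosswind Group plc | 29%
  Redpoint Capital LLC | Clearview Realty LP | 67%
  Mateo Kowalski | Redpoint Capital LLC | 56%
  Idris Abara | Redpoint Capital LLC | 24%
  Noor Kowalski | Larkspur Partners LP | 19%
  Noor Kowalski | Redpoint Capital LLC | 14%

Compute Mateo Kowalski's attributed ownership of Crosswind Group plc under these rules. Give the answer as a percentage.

28.9437%

By sibling attribution (R1), Mateo Kowalski is treated as also owning Noor Kowalski's interest in Larkspur Partners LP, giving 32% + 19% = 51%.
By sibling attribution (R1), Mateo Kowalski is treated as also owning Noor Kowalski's interest in Redpoint Capital LLC, giving 56% + 14% = 70%.
Chain via Larkspur Partners LP → Orion Holdings Ltd (R3): 51% × 53% × 29% = 7.8387% of Crosswind Group plc.
Chain via Redpoint Capital LLC → Clearview Realty LP (R3): 70% × 67% × 45% = 21.105% of Crosswind Group plc.
Aggregating (R2): 7.8387% + 21.105% = 28.9437%.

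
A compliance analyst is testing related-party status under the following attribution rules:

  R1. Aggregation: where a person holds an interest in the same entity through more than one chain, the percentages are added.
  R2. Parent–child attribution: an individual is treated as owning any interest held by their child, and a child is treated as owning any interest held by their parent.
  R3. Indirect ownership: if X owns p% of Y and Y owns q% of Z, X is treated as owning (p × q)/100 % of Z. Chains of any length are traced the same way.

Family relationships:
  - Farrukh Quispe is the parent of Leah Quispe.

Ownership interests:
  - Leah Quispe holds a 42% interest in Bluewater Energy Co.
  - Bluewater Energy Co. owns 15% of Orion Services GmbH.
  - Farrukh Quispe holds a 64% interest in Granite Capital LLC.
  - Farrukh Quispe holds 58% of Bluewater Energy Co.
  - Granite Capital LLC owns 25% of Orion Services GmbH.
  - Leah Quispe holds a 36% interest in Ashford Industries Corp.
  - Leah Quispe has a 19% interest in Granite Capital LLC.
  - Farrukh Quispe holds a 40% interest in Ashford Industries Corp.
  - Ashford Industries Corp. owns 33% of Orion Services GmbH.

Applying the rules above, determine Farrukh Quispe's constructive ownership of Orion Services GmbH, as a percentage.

By parent–child attribution (R2), Farrukh Quispe is treated as also owning Leah Quispe's interest in Granite Capital LLC, giving 64% + 19% = 83%.
By parent–child attribution (R2), Farrukh Quispe is treated as also owning Leah Quispe's interest in Ashford Industries Corp, giving 40% + 36% = 76%.
By parent–child attribution (R2), Farrukh Quispe is treated as also owning Leah Quispe's interest in Bluewater Energy Co, giving 58% + 42% = 100%.
Chain via Granite Capital LLC (R3): 83% × 25% = 20.75% of Orion Services GmbH.
Chain via Ashford Industries Corp. (R3): 76% × 33% = 25.08% of Orion Services GmbH.
Chain via Bluewater Energy Co. (R3): 100% × 15% = 15% of Orion Services GmbH.
Aggregating (R1): 20.75% + 25.08% + 15% = 60.83%.

60.83%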